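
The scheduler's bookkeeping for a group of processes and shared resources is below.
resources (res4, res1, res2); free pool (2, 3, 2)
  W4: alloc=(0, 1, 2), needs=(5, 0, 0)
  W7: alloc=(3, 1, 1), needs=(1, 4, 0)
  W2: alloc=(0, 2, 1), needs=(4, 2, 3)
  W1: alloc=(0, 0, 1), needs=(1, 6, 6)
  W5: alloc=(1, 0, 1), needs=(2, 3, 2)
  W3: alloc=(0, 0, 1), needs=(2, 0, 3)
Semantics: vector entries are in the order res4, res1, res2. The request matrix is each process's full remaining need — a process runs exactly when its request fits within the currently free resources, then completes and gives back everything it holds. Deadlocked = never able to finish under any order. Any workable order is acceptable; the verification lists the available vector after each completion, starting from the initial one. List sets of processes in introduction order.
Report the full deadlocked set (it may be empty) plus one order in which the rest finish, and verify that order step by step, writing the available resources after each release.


The deadlocked set is W4, W7, W2 and W1.
Key observation: after W5, W3 the pool peaks at (3, 3, 4), and each blocked process is short somewhere: W4 on res4; W7 on res1; W2 on res4; W1 on res1, res2.
One completion order for the rest: W5, W3. Verifying each step:
  pool = (2, 3, 2)
  W5: need (2, 3, 2) fits (2, 3, 2); releases (1, 0, 1), pool now (3, 3, 3)
  W3: need (2, 0, 3) fits (3, 3, 3); releases (0, 0, 1), pool now (3, 3, 4)
None of the blocked processes ever fits:
  blocked: W4 wants (5, 0, 0), pool (3, 3, 4) — not enough res4
  blocked: W7 wants (1, 4, 0), pool (3, 3, 4) — not enough res1
  blocked: W2 wants (4, 2, 3), pool (3, 3, 4) — not enough res4
  blocked: W1 wants (1, 6, 6), pool (3, 3, 4) — not enough res1 and res2


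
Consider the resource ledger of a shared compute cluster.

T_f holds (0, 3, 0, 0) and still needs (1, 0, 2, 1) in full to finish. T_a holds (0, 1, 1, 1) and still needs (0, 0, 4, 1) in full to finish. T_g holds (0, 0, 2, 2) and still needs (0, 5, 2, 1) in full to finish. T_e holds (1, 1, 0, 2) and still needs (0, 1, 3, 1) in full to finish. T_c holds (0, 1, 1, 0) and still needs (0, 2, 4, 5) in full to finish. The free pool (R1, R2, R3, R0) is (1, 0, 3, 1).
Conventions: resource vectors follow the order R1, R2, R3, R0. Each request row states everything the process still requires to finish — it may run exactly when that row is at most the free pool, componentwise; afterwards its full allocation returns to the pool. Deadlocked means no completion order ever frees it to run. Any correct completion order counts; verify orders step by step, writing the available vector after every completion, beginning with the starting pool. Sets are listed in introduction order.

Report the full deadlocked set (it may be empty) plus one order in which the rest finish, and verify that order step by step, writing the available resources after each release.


Deadlocked set: T_a, T_g and T_c.
Key observation: after T_f, T_e the pool peaks at (2, 4, 3, 3), and each blocked process is short somewhere: T_a on R3; T_g on R2; T_c on R3, R0.
The rest can finish in the order T_f, T_e. Verifying each step:
  pool = (1, 0, 3, 1)
  run T_f (needs (1, 0, 2, 1), free (1, 0, 3, 1)); after release of (0, 3, 0, 0) the pool is (1, 3, 3, 1)
  run T_e (needs (0, 1, 3, 1), free (1, 3, 3, 1)); after release of (1, 1, 0, 2) the pool is (2, 4, 3, 3)
The stuck group stays short no matter what:
  blocked: T_a wants (0, 0, 4, 1), pool (2, 4, 3, 3) — not enough R3
  blocked: T_g wants (0, 5, 2, 1), pool (2, 4, 3, 3) — not enough R2
  blocked: T_c wants (0, 2, 4, 5), pool (2, 4, 3, 3) — not enough R3 and R0


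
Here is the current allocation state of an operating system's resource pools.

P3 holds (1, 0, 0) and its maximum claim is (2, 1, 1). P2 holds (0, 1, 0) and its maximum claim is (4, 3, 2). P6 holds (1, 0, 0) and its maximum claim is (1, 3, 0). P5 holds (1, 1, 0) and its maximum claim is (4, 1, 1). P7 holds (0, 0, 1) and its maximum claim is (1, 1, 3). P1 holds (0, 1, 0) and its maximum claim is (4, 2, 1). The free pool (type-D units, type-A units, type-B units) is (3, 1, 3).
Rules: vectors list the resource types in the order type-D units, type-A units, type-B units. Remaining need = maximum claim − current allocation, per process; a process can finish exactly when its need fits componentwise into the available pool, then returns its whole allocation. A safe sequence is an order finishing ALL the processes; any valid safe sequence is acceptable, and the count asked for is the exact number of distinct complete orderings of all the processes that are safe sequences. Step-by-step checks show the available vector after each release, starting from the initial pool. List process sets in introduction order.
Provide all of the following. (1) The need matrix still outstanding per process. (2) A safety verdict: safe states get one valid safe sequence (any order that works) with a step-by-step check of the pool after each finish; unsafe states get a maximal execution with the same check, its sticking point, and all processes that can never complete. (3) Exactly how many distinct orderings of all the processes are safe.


(1) Remaining need (order type-D units, type-A units, type-B units):
  P3: (1, 1, 1)
  P2: (4, 2, 2)
  P6: (0, 3, 0)
  P5: (3, 0, 1)
  P7: (1, 1, 2)
  P1: (4, 1, 1)
(2) SAFE, for example via the order P3, P5, P1, P7, P6, P2.
Key observation: the order's first zero-slack moment is P3 ((1, 1, 1) needed, (3, 1, 3) free — a requested resource with nothing to spare).
Walking it through:
  pool = (3, 1, 3)
  P3: need (1, 1, 1) fits (3, 1, 3); releases (1, 0, 0), pool now (4, 1, 3)
  P5: need (3, 0, 1) fits (4, 1, 3); releases (1, 1, 0), pool now (5, 2, 3)
  P1: need (4, 1, 1) fits (5, 2, 3); releases (0, 1, 0), pool now (5, 3, 3)
  P7: need (1, 1, 2) fits (5, 3, 3); releases (0, 0, 1), pool now (5, 3, 4)
  P6: need (0, 3, 0) fits (5, 3, 4); releases (1, 0, 0), pool now (6, 3, 4)
  P2: need (4, 2, 2) fits (6, 3, 4); releases (0, 1, 0), pool now (6, 4, 4)
(3) Precisely 144 of the possible complete orderings are safe sequences.


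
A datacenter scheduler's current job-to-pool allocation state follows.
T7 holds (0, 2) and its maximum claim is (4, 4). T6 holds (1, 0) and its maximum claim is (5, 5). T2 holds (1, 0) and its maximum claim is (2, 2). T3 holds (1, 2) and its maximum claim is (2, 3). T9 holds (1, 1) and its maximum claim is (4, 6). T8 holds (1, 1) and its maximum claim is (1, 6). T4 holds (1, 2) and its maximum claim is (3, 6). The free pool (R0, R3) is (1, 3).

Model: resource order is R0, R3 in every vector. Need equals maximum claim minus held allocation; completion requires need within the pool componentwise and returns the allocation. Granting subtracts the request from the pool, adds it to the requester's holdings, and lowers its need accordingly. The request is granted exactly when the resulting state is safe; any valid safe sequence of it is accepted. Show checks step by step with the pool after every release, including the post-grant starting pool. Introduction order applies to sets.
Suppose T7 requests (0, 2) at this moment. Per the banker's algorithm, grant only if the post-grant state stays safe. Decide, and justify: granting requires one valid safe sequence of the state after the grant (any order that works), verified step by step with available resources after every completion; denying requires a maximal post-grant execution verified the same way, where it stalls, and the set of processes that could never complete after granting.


DENY. Granting would leave the state unsafe.
Key observation: after T3, T2 the pool peaks at (3, 3), and each blocked process is short somewhere: T7 on R0; T6 on R0, R3; T9 on R3; T8 on R3; T4 on R3.
On the post-grant state, T3, T2 is a maximal run — nothing extends it. Step-by-step check:
  pool = (1, 1)
  T3 needs (1, 1) <= (1, 1) -> finishes; pool += (1, 2) = (2, 3)
  T2 needs (1, 2) <= (2, 3) -> finishes; pool += (1, 0) = (3, 3)
  T7 cannot run: need (4, 0) vs free (3, 3) (insufficient R0)
  T6 cannot run: need (4, 5) vs free (3, 3) (insufficient R0 and R3)
  T9 cannot run: need (3, 5) vs free (3, 3) (insufficient R3)
  T8 cannot run: need (0, 5) vs free (3, 3) (insufficient R3)
  T4 cannot run: need (2, 4) vs free (3, 3) (insufficient R3)
Post-grant, the permanently blocked set is T7, T6, T9, T8 and T4.


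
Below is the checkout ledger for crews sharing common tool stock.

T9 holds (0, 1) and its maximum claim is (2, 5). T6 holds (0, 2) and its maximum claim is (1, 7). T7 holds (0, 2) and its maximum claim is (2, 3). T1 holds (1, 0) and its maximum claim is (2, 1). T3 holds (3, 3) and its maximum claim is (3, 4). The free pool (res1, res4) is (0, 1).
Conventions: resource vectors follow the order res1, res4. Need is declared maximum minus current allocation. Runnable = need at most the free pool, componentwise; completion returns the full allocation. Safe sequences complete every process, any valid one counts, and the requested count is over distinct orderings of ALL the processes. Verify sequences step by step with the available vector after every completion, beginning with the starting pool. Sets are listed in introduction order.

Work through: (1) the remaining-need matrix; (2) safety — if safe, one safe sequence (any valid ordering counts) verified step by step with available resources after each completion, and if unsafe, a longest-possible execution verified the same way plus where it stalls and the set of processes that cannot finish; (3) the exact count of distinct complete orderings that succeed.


(1) Remaining need (order res1, res4):
  T9: (2, 4)
  T6: (1, 5)
  T7: (2, 1)
  T1: (1, 1)
  T3: (0, 1)
(2) The state is SAFE; one workable sequence: T3, T7, T6, T1, T9.
Key observation: the order's first zero-slack moment is T3 ((0, 1) needed, (0, 1) free — a requested resource with nothing to spare).
Walking it through:
  pool = (0, 1)
  T3: need (0, 1) fits (0, 1); releases (3, 3), pool now (3, 4)
  T7: need (2, 1) fits (3, 4); releases (0, 2), pool now (3, 6)
  T6: need (1, 5) fits (3, 6); releases (0, 2), pool now (3, 8)
  T1: need (1, 1) fits (3, 8); releases (1, 0), pool now (4, 8)
  T9: need (2, 4) fits (4, 8); releases (0, 1), pool now (4, 9)
(3) Precisely 16 of the possible complete orderings are safe sequences.


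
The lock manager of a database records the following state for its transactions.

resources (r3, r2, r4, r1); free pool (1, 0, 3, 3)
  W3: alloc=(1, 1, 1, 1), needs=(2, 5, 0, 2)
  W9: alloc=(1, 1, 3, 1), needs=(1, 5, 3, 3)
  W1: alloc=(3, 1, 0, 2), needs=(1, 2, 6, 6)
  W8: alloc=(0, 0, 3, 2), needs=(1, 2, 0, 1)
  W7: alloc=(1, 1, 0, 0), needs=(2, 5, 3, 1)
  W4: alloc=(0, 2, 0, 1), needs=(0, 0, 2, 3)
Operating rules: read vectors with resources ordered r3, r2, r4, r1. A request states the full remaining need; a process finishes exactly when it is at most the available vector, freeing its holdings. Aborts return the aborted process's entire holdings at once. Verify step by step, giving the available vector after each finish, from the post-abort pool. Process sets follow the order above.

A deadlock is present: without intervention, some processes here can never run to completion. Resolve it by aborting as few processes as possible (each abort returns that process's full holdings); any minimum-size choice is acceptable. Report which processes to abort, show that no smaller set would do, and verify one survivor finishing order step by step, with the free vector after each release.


Abort W3 and W7.
Key observation: the deadlocked W9 becomes finishable only because W3 and W7 released (2, 2, 1, 1); it completes at step 4 below.
Minimality, checking each single-abort alternative: W3 alone leaves W9 blocked (short on r2); W9 alone leaves W3 blocked (short on r2); W1 alone leaves W3 blocked (short on r2); W8 alone leaves W3 blocked (short on r2); W7 alone leaves W3 blocked (short on r2); W4 alone leaves W3 blocked (short on r2).
Survivors finish in the order: W8, W1, W4, W9. Check, step by step (pool after the aborts first):
  pool = (3, 2, 4, 4)
  W8: need (1, 2, 0, 1) fits (3, 2, 4, 4); releases (0, 0, 3, 2), pool now (3, 2, 7, 6)
  W1: need (1, 2, 6, 6) fits (3, 2, 7, 6); releases (3, 1, 0, 2), pool now (6, 3, 7, 8)
  W4: need (0, 0, 2, 3) fits (6, 3, 7, 8); releases (0, 2, 0, 1), pool now (6, 5, 7, 9)
  W9: need (1, 5, 3, 3) fits (6, 5, 7, 9); releases (1, 1, 3, 1), pool now (7, 6, 10, 10)


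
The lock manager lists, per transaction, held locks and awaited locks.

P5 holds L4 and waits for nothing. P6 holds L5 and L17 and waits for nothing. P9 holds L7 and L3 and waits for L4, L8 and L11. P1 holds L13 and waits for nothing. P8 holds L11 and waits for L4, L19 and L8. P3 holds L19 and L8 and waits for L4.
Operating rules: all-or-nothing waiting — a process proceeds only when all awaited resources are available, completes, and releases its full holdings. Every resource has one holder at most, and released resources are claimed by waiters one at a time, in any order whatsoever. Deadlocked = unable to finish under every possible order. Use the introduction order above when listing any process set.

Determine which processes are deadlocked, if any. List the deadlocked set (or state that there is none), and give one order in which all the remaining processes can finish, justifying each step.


Nothing here is deadlocked.
Key observation: the wait graph is acyclic; completion cascades from the unblocked processes through everyone else.
The rest can finish in the order P5, P6, P1, P3, P8, P9.
Check, step by step:
  P5 waits on nothing -> runs at once and releases L4
  P6 waits on nothing -> runs at once and releases L5 and L17
  P1 waits on nothing -> runs at once and releases L13
  run P3 (all its waits — L4 — are resolved); releases L19 and L8
  run P8 (all its waits — L4, L19 and L8 — are resolved); releases L11
  run P9 (all its waits — L4, L8 and L11 — are resolved); releases L7 and L3


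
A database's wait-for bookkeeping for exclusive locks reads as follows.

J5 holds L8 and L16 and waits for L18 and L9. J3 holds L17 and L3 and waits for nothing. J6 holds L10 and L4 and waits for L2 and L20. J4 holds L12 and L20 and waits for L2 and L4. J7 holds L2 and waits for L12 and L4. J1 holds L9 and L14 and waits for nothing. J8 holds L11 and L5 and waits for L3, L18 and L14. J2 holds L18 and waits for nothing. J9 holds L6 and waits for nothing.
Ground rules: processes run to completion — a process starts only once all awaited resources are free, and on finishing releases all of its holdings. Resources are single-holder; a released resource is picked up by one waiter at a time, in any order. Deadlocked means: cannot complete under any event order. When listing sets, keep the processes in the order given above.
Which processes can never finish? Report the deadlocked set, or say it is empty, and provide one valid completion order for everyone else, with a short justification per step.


Deadlocked: J6, J4 and J7.
Key observation: along J6 -> J4 -> J6, each member waits on what the next one holds — a deadlock; J7 is caught in further circular waits.
One completion order for the rest: J1, J3, J9, J2, J8, J5.
Walking it through:
  run J1 (it waits on nothing); releases L9 and L14
  run J3 (it waits on nothing); releases L17 and L3
  run J9 (it waits on nothing); releases L6
  run J2 (it waits on nothing); releases L18
  run J8 (all its waits — L3, L18 and L14 — are resolved); releases L11 and L5
  run J5 (all its waits — L18 and L9 — are resolved); releases L8 and L16


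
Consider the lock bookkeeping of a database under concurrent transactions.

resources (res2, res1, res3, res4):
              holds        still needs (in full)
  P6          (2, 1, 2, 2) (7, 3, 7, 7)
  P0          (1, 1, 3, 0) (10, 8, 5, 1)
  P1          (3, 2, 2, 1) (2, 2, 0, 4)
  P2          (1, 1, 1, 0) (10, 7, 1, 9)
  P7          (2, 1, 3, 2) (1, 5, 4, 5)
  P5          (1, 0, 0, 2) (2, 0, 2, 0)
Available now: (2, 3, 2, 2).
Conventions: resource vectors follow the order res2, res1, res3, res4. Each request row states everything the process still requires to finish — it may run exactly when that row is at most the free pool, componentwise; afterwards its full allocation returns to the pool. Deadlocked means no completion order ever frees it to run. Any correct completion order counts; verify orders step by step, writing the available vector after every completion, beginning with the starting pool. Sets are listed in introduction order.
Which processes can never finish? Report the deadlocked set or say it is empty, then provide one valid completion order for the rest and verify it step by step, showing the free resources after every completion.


The deadlocked set is empty.
Key observation: P5 fits the free pool immediately, and its release cascades until everyone finishes.
One completion order for the rest: P5, P1, P7, P6, P2, P0. Check, step by step:
  pool = (2, 3, 2, 2)
  run P5 (needs (2, 0, 2, 0), free (2, 3, 2, 2)); after release of (1, 0, 0, 2) the pool is (3, 3, 2, 4)
  run P1 (needs (2, 2, 0, 4), free (3, 3, 2, 4)); after release of (3, 2, 2, 1) the pool is (6, 5, 4, 5)
  run P7 (needs (1, 5, 4, 5), free (6, 5, 4, 5)); after release of (2, 1, 3, 2) the pool is (8, 6, 7, 7)
  run P6 (needs (7, 3, 7, 7), free (8, 6, 7, 7)); after release of (2, 1, 2, 2) the pool is (10, 7, 9, 9)
  run P2 (needs (10, 7, 1, 9), free (10, 7, 9, 9)); after release of (1, 1, 1, 0) the pool is (11, 8, 10, 9)
  run P0 (needs (10, 8, 5, 1), free (11, 8, 10, 9)); after release of (1, 1, 3, 0) the pool is (12, 9, 13, 9)


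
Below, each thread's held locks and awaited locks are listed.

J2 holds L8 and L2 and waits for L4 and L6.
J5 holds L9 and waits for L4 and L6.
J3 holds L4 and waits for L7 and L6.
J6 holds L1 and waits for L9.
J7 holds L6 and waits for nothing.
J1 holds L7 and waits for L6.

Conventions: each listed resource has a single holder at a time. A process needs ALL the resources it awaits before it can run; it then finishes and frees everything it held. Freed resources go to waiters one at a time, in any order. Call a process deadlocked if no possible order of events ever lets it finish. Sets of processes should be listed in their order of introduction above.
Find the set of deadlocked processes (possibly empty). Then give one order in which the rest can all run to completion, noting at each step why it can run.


Nothing here is deadlocked.
Key observation: the wait relation is loop-free; peeling off processes with no waits unwinds the whole state.
One completion order for the rest: J7, J1, J3, J5, J6, J2.
Walking it through:
  J7: no waits; runs immediately, freeing L6
  run J1 (all its waits — L6 — are resolved); releases L7
  run J3 (all its waits — L7 and L6 — are resolved); releases L4
  run J5 (all its waits — L4 and L6 — are resolved); releases L9
  run J6 (all its waits — L9 — are resolved); releases L1
  run J2 (all its waits — L4 and L6 — are resolved); releases L8 and L2


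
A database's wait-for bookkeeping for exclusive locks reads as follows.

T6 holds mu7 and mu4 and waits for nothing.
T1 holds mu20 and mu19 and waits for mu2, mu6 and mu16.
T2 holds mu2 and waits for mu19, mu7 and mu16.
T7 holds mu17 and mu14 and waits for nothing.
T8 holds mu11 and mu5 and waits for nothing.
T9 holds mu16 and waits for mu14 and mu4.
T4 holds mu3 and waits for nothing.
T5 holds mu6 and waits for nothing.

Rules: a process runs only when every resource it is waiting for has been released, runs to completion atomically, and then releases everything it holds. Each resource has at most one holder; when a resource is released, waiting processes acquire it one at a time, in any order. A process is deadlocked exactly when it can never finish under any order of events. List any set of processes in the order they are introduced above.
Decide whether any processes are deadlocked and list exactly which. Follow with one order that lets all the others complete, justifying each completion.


Deadlocked: T1 and T2.
Key observation: along T1 -> T2 -> T1, each member waits on what the next one holds — a deadlock; no other process is dragged down with it.
One completion order for the rest: T5, T8, T4, T6, T7, T9.
Check, step by step:
  T5: no waits; runs immediately, freeing mu6
  T8: no waits; runs immediately, freeing mu11 and mu5
  T4: no waits; runs immediately, freeing mu3
  T6: no waits; runs immediately, freeing mu7 and mu4
  T7: no waits; runs immediately, freeing mu17 and mu14
  run T9 (all its waits — mu14 and mu4 — are resolved); releases mu16


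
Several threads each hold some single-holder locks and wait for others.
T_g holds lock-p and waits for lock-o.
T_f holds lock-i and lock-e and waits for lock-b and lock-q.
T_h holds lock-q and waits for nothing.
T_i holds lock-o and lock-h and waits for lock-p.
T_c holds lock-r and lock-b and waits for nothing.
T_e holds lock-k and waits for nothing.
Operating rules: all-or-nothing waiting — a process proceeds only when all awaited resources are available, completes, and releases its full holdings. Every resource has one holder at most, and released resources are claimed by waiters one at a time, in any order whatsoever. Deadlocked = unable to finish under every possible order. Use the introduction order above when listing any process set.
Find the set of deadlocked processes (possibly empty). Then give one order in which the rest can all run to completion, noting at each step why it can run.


Deadlocked: T_g and T_i.
Key observation: T_g -> T_i -> T_g is a circular wait — nothing in it can go first; no other process is dragged down with it.
A valid finishing order for the others: T_c, T_h, T_e, T_f.
Verifying each step:
  T_c: no waits; runs immediately, freeing lock-r and lock-b
  T_h: no waits; runs immediately, freeing lock-q
  T_e: no waits; runs immediately, freeing lock-k
  T_f: everything it awaited (lock-b and lock-q) is free; runs, freeing lock-i and lock-e


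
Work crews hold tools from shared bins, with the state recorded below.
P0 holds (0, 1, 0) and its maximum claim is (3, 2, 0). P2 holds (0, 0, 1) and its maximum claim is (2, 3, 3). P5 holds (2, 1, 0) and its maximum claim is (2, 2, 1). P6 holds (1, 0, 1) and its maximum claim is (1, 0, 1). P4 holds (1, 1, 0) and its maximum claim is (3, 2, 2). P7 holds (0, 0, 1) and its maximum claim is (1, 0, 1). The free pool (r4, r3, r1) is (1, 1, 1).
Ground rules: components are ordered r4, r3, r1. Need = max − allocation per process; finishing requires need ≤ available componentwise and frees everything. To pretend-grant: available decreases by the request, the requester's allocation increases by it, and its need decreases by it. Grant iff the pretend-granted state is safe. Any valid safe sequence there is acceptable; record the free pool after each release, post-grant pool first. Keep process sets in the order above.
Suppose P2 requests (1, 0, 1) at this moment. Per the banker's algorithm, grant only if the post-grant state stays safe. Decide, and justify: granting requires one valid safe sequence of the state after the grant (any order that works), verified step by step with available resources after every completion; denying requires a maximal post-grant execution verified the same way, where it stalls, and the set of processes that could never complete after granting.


GRANT: granting preserves safety; a valid post-grant sequence is P6, P7, P5, P4, P0, P2.
Key observation: granting shrinks the pool to (0, 1, 0), yet P6 still fits and the chain goes through.
Check on the post-grant state, step by step:
  pool = (0, 1, 0)
  P6 needs (0, 0, 0) <= (0, 1, 0) -> finishes; pool += (1, 0, 1) = (1, 1, 1)
  P7 needs (1, 0, 0) <= (1, 1, 1) -> finishes; pool += (0, 0, 1) = (1, 1, 2)
  P5 needs (0, 1, 1) <= (1, 1, 2) -> finishes; pool += (2, 1, 0) = (3, 2, 2)
  P4 needs (2, 1, 2) <= (3, 2, 2) -> finishes; pool += (1, 1, 0) = (4, 3, 2)
  P0 needs (3, 1, 0) <= (4, 3, 2) -> finishes; pool += (0, 1, 0) = (4, 4, 2)
  P2 needs (1, 3, 1) <= (4, 4, 2) -> finishes; pool += (1, 0, 2) = (5, 4, 4)


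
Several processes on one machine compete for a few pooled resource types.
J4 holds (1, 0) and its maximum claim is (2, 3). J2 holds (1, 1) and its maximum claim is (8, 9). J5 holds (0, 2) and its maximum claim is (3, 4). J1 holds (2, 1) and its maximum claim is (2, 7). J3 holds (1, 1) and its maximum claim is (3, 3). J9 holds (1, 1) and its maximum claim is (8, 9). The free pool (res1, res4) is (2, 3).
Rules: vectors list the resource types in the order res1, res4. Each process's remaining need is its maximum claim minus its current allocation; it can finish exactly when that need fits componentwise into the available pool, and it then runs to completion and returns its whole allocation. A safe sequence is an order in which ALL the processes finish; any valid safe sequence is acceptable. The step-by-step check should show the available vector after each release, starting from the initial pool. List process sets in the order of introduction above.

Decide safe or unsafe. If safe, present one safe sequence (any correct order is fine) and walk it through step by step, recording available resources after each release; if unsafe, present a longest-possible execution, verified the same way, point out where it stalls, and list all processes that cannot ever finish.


The state is UNSAFE.
Key observation: the wall is res1: completing J3, J4, J5, J1 brings the pool only to (6, 7), and all the rest need more.
Going as far as possible: J3, J4, J5, J1; after that, nothing fits. Step-by-step check:
  pool = (2, 3)
  J3: need (2, 2) fits (2, 3); releases (1, 1), pool now (3, 4)
  J4: need (1, 3) fits (3, 4); releases (1, 0), pool now (4, 4)
  J5: need (3, 2) fits (4, 4); releases (0, 2), pool now (4, 6)
  J1: need (0, 6) fits (4, 6); releases (2, 1), pool now (6, 7)
  blocked: J2 wants (7, 8), pool (6, 7) — not enough res1 and res4
  blocked: J9 wants (7, 8), pool (6, 7) — not enough res1 and res4
Processes that can never finish: J2 and J9.


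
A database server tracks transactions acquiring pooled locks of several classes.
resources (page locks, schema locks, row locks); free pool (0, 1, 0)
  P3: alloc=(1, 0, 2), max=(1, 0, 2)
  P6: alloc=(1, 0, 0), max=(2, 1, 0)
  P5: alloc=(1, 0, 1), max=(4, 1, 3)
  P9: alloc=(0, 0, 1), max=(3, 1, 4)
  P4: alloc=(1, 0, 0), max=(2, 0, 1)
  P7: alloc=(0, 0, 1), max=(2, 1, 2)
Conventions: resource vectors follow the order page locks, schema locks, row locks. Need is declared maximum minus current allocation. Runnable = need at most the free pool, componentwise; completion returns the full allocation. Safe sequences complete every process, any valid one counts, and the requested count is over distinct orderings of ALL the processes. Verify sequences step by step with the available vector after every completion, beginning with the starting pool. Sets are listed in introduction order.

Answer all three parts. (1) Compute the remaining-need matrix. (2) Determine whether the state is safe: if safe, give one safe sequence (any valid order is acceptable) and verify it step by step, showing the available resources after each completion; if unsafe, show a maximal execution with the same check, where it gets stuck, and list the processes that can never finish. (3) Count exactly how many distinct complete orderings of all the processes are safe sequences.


(1) Remaining need (order page locks, schema locks, row locks):
  P3: (0, 0, 0)
  P6: (1, 1, 0)
  P5: (3, 1, 2)
  P9: (3, 1, 3)
  P4: (1, 0, 1)
  P7: (2, 1, 1)
(2) SAFE. One safe sequence: P3, P6, P4, P7, P5, P9.
Key observation: P6 is the earliest step where a requested resource binds exactly: need (1, 1, 0), pool (1, 1, 2) at its turn.
Check, step by step:
  pool = (0, 1, 0)
  P3: need (0, 0, 0) fits (0, 1, 0); releases (1, 0, 2), pool now (1, 1, 2)
  P6: need (1, 1, 0) fits (1, 1, 2); releases (1, 0, 0), pool now (2, 1, 2)
  P4: need (1, 0, 1) fits (2, 1, 2); releases (1, 0, 0), pool now (3, 1, 2)
  P7: need (2, 1, 1) fits (3, 1, 2); releases (0, 0, 1), pool now (3, 1, 3)
  P5: need (3, 1, 2) fits (3, 1, 3); releases (1, 0, 1), pool now (4, 1, 4)
  P9: need (3, 1, 3) fits (4, 1, 4); releases (0, 0, 1), pool now (4, 1, 5)
(3) Precisely 12 of the possible complete orderings are safe sequences.


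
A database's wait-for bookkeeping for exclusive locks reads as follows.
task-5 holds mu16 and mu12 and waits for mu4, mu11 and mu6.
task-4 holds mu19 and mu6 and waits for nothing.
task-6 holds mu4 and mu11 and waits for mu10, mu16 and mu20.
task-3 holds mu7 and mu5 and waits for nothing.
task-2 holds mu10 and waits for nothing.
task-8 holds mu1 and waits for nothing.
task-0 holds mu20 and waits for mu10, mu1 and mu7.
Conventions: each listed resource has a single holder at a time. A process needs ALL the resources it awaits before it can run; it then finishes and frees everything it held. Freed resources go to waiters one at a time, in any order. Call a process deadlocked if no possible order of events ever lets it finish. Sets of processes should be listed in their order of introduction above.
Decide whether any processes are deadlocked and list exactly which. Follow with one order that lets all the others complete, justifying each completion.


Deadlocked: task-5 and task-6.
Key observation: the wait chain closes on itself along task-5 -> task-6 -> task-5; no other process is dragged down with it.
The rest can finish in the order task-8, task-4, task-3, task-2, task-0.
Check, step by step:
  task-8 waits on nothing -> runs at once and releases mu1
  task-4 waits on nothing -> runs at once and releases mu19 and mu6
  task-3 waits on nothing -> runs at once and releases mu7 and mu5
  task-2 waits on nothing -> runs at once and releases mu10
  task-0 waits on mu10, mu1 and mu7 — all released -> runs and releases mu20


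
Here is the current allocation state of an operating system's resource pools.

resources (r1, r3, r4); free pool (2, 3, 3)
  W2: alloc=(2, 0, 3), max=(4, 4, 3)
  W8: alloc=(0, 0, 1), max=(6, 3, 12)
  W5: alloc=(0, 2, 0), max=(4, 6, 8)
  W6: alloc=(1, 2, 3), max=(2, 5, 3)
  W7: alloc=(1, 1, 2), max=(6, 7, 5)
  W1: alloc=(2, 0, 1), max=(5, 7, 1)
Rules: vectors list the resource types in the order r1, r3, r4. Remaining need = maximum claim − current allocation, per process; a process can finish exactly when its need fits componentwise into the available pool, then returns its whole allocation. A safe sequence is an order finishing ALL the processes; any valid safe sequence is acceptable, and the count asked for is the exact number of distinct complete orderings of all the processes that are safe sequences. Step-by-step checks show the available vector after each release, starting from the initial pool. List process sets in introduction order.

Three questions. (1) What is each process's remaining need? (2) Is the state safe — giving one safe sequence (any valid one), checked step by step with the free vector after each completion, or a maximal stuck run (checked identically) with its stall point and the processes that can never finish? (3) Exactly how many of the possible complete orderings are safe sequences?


(1) Remaining need (order r1, r3, r4):
  W2: (2, 4, 0)
  W8: (6, 3, 11)
  W5: (4, 4, 8)
  W6: (1, 3, 0)
  W7: (5, 6, 3)
  W1: (3, 7, 0)
(2) SAFE. One safe sequence: W6, W2, W5, W7, W1, W8.
Key observation: W6 is the earliest step where a requested resource binds exactly: need (1, 3, 0), pool (2, 3, 3) at its turn.
Check, step by step:
  pool = (2, 3, 3)
  run W6 (needs (1, 3, 0), free (2, 3, 3)); after release of (1, 2, 3) the pool is (3, 5, 6)
  run W2 (needs (2, 4, 0), free (3, 5, 6)); after release of (2, 0, 3) the pool is (5, 5, 9)
  run W5 (needs (4, 4, 8), free (5, 5, 9)); after release of (0, 2, 0) the pool is (5, 7, 9)
  run W7 (needs (5, 6, 3), free (5, 7, 9)); after release of (1, 1, 2) the pool is (6, 8, 11)
  run W1 (needs (3, 7, 0), free (6, 8, 11)); after release of (2, 0, 1) the pool is (8, 8, 12)
  run W8 (needs (6, 3, 11), free (8, 8, 12)); after release of (0, 0, 1) the pool is (8, 8, 13)
(3) Exactly 3 of the possible complete orderings are safe sequences.


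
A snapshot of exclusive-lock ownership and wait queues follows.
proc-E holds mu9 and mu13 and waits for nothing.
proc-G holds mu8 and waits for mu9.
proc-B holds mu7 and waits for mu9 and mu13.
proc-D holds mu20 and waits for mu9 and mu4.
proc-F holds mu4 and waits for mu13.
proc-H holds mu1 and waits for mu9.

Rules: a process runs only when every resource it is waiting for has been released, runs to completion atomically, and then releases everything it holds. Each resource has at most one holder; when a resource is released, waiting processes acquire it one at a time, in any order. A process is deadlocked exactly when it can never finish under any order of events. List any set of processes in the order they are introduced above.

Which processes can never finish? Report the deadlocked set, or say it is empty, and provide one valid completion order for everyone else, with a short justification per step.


Nothing here is deadlocked.
Key observation: all waits point, directly or indirectly, at processes that can finish, so nothing is permanently blocked.
A valid finishing order for the others: proc-E, proc-B, proc-F, proc-G, proc-D, proc-H.
Walking it through:
  proc-E waits on nothing -> runs at once and releases mu9 and mu13
  run proc-B (all its waits — mu9 and mu13 — are resolved); releases mu7
  run proc-F (all its waits — mu13 — are resolved); releases mu4
  run proc-G (all its waits — mu9 — are resolved); releases mu8
  run proc-D (all its waits — mu9 and mu4 — are resolved); releases mu20
  run proc-H (all its waits — mu9 — are resolved); releases mu1


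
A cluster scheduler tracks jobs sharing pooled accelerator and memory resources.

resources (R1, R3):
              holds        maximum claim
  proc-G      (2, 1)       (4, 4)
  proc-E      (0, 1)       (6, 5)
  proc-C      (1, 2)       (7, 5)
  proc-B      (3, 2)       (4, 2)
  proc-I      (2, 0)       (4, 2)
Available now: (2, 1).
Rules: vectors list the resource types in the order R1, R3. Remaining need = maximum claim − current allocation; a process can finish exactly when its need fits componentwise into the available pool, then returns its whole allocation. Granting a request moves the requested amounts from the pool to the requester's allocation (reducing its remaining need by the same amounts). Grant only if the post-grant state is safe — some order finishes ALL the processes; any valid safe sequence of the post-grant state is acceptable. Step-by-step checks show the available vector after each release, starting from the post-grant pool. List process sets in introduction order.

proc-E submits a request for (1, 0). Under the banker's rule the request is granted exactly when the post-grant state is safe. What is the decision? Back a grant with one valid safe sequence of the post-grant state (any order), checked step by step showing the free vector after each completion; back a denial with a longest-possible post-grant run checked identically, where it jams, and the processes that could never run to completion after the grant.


GRANT. The post-grant state is safe; one safe sequence: proc-B, proc-I, proc-C, proc-E, proc-G.
Key observation: post-grant, (1, 1) remains, and an order beginning with proc-B completes everyone.
Verifying the post-grant state step by step:
  pool = (1, 1)
  proc-B: need (1, 0) fits (1, 1); releases (3, 2), pool now (4, 3)
  proc-I: need (2, 2) fits (4, 3); releases (2, 0), pool now (6, 3)
  proc-C: need (6, 3) fits (6, 3); releases (1, 2), pool now (7, 5)
  proc-E: need (5, 4) fits (7, 5); releases (1, 1), pool now (8, 6)
  proc-G: need (2, 3) fits (8, 6); releases (2, 1), pool now (10, 7)


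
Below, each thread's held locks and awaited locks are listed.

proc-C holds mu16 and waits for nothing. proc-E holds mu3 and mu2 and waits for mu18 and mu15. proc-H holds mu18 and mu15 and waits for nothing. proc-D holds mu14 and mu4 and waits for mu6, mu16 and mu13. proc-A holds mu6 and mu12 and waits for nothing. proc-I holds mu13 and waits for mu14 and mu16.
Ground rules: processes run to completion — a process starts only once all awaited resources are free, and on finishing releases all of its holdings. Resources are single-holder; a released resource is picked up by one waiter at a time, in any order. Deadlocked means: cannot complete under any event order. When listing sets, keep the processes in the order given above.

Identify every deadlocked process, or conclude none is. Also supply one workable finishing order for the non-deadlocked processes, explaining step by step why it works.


Deadlocked set: proc-D and proc-I.
Key observation: the waits loop around proc-D -> proc-I -> proc-D with no way out; no other process is dragged down with it.
A valid finishing order for the others: proc-H, proc-A, proc-C, proc-E.
Walking it through:
  run proc-H (it waits on nothing); releases mu18 and mu15
  run proc-A (it waits on nothing); releases mu6 and mu12
  run proc-C (it waits on nothing); releases mu16
  run proc-E (all its waits — mu18 and mu15 — are resolved); releases mu3 and mu2


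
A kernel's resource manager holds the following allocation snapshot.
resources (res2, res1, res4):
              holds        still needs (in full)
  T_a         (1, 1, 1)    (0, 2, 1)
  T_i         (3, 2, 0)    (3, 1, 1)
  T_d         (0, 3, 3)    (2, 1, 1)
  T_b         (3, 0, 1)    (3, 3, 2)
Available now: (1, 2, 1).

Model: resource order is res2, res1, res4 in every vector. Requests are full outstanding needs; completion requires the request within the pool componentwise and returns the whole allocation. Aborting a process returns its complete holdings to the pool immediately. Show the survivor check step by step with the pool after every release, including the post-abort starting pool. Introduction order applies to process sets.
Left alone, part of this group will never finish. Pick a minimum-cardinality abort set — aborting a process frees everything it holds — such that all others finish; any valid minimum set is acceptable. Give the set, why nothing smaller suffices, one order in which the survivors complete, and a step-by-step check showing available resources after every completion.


The answer: abort T_i.
Key observation: aborting T_i returns (3, 2, 0), and T_b — hopeless before — runs at step 2 with the returned capacity in the pool.
Minimality: the empty abort set fails — the state is deadlocked as it stands.
One survivor order: T_a, T_b, T_d. Verifying each step (post-abort pool first):
  pool = (4, 4, 1)
  run T_a (needs (0, 2, 1), free (4, 4, 1)); after release of (1, 1, 1) the pool is (5, 5, 2)
  run T_b (needs (3, 3, 2), free (5, 5, 2)); after release of (3, 0, 1) the pool is (8, 5, 3)
  run T_d (needs (2, 1, 1), free (8, 5, 3)); after release of (0, 3, 3) the pool is (8, 8, 6)


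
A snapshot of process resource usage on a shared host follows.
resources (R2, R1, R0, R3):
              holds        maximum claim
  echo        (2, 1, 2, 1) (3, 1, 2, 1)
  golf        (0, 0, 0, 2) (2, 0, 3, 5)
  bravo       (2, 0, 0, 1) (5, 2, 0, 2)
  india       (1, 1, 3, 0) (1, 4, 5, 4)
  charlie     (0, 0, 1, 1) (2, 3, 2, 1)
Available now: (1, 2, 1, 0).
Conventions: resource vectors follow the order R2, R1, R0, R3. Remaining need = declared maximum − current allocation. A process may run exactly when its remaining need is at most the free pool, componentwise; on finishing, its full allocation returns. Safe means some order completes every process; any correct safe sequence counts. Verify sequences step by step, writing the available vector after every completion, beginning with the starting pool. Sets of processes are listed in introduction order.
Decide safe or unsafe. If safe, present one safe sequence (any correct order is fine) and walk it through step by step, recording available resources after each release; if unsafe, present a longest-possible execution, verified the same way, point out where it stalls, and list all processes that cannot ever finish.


SAFE. One safe sequence: echo, charlie, bravo, golf, india.
Key observation: at echo the run first touches a limit — (1, 0, 0, 0) against (1, 2, 1, 0), exact on a resource it actually requests.
Check, step by step:
  pool = (1, 2, 1, 0)
  echo needs (1, 0, 0, 0) <= (1, 2, 1, 0) -> finishes; pool += (2, 1, 2, 1) = (3, 3, 3, 1)
  charlie needs (2, 3, 1, 0) <= (3, 3, 3, 1) -> finishes; pool += (0, 0, 1, 1) = (3, 3, 4, 2)
  bravo needs (3, 2, 0, 1) <= (3, 3, 4, 2) -> finishes; pool += (2, 0, 0, 1) = (5, 3, 4, 3)
  golf needs (2, 0, 3, 3) <= (5, 3, 4, 3) -> finishes; pool += (0, 0, 0, 2) = (5, 3, 4, 5)
  india needs (0, 3, 2, 4) <= (5, 3, 4, 5) -> finishes; pool += (1, 1, 3, 0) = (6, 4, 7, 5)
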